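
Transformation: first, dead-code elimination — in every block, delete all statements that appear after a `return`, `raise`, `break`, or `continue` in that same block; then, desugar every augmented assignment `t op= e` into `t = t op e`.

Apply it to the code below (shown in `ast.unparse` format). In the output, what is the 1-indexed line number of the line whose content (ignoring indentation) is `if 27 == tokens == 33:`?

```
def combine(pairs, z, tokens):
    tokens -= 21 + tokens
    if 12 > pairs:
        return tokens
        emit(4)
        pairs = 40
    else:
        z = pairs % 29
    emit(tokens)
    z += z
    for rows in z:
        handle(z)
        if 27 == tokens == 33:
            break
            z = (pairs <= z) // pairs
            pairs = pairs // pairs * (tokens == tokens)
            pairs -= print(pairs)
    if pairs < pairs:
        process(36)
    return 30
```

11

Transformed code:
def combine(pairs, z, tokens):
    tokens = tokens - (21 + tokens)
    if 12 > pairs:
        return tokens
    else:
        z = pairs % 29
    emit(tokens)
    z = z + z
    for rows in z:
        handle(z)
        if 27 == tokens == 33:
            break
    if pairs < pairs:
        process(36)
    return 30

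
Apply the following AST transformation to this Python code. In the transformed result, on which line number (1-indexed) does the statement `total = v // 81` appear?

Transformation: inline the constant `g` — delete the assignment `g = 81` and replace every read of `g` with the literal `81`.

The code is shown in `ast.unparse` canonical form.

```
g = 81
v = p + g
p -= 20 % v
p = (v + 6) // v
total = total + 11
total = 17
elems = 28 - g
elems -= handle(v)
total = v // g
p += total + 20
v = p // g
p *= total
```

8

Transformed code:
v = p + 81
p -= 20 % v
p = (v + 6) // v
total = total + 11
total = 17
elems = 28 - 81
elems -= handle(v)
total = v // 81
p += total + 20
v = p // 81
p *= total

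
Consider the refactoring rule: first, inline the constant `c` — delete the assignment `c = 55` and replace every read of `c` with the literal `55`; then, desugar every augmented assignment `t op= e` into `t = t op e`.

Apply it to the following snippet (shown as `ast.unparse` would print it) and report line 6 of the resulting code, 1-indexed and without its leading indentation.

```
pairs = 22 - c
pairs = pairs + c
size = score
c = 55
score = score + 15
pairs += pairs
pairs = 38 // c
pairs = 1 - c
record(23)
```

Transformed code:
pairs = 22 - 55
pairs = pairs + 55
size = score
score = score + 15
pairs = pairs + pairs
pairs = 38 // 55
pairs = 1 - 55
record(23)

pairs = 38 // 55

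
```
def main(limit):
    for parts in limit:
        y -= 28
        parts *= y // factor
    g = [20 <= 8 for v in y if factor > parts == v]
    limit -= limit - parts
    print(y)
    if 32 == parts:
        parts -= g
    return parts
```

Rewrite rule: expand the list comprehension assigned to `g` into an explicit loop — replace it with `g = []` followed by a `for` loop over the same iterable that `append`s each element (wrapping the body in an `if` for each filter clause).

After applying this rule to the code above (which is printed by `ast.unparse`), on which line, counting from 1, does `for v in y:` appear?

Transformed code:
def main(limit):
    for parts in limit:
        y -= 28
        parts *= y // factor
    g = []
    for v in y:
        if factor > parts == v:
            g.append(20 <= 8)
    limit -= limit - parts
    print(y)
    if 32 == parts:
        parts -= g
    return parts

6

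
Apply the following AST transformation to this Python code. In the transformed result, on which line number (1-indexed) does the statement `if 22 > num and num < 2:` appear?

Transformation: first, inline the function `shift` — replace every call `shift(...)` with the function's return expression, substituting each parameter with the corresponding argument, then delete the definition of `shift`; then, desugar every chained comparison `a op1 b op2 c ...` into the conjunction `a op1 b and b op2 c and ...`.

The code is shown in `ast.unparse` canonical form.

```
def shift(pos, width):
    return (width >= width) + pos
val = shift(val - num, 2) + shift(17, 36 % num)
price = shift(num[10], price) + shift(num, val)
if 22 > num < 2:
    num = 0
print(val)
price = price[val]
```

Transformed code:
val = (2 >= 2) + (val - num) + ((36 % num >= 36 % num) + 17)
price = (price >= price) + num[10] + ((val >= val) + num)
if 22 > num and num < 2:
    num = 0
print(val)
price = price[val]

3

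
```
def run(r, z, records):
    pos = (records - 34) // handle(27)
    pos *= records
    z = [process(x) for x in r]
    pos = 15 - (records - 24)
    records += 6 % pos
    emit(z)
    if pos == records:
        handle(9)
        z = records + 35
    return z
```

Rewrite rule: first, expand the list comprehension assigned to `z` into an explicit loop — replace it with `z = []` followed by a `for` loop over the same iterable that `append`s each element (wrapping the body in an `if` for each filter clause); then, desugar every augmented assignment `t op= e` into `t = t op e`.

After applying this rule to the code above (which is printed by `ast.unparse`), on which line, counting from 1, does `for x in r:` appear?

Transformed code:
def run(r, z, records):
    pos = (records - 34) // handle(27)
    pos = pos * records
    z = []
    for x in r:
        z.append(process(x))
    pos = 15 - (records - 24)
    records = records + 6 % pos
    emit(z)
    if pos == records:
        handle(9)
        z = records + 35
    return z

5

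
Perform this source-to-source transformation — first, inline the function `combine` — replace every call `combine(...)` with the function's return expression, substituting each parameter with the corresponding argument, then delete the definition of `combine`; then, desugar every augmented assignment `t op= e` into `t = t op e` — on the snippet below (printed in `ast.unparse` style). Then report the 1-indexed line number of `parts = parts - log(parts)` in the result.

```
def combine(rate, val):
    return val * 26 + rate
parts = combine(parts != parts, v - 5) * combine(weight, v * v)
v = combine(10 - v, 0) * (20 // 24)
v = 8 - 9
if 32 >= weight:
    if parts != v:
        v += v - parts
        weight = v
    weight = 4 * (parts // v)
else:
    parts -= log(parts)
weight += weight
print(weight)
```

Transformed code:
parts = ((v - 5) * 26 + (parts != parts)) * (v * v * 26 + weight)
v = (0 * 26 + (10 - v)) * (20 // 24)
v = 8 - 9
if 32 >= weight:
    if parts != v:
        v = v + (v - parts)
        weight = v
    weight = 4 * (parts // v)
else:
    parts = parts - log(parts)
weight = weight + weight
print(weight)

10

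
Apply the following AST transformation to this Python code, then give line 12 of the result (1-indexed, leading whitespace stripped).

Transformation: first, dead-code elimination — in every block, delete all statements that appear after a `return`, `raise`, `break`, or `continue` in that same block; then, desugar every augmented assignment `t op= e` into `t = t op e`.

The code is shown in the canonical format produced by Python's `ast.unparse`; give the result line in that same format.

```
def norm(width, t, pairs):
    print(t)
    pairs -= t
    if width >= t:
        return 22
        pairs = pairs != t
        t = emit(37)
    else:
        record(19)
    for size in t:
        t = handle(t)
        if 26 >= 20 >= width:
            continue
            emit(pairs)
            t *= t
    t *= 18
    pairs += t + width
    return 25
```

Transformed code:
def norm(width, t, pairs):
    print(t)
    pairs = pairs - t
    if width >= t:
        return 22
    else:
        record(19)
    for size in t:
        t = handle(t)
        if 26 >= 20 >= width:
            continue
    t = t * 18
    pairs = pairs + (t + width)
    return 25

t = t * 18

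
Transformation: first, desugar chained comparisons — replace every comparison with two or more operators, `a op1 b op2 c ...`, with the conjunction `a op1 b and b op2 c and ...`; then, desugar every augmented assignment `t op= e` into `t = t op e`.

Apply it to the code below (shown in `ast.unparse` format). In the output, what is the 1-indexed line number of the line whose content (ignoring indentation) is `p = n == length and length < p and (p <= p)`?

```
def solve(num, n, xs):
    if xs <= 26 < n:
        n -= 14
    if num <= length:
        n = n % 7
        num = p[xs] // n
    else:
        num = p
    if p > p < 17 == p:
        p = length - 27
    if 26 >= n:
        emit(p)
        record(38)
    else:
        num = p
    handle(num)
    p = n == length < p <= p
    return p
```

17

Transformed code:
def solve(num, n, xs):
    if xs <= 26 and 26 < n:
        n = n - 14
    if num <= length:
        n = n % 7
        num = p[xs] // n
    else:
        num = p
    if p > p and p < 17 and (17 == p):
        p = length - 27
    if 26 >= n:
        emit(p)
        record(38)
    else:
        num = p
    handle(num)
    p = n == length and length < p and (p <= p)
    return p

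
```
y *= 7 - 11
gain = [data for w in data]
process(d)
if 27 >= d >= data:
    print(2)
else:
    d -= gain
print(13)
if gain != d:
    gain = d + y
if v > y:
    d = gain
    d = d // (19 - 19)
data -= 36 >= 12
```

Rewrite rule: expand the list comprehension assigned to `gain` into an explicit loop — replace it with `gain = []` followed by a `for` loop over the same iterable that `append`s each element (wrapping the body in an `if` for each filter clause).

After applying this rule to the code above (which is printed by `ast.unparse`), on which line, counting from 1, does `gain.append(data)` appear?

4

Transformed code:
y *= 7 - 11
gain = []
for w in data:
    gain.append(data)
process(d)
if 27 >= d >= data:
    print(2)
else:
    d -= gain
print(13)
if gain != d:
    gain = d + y
if v > y:
    d = gain
    d = d // (19 - 19)
data -= 36 >= 12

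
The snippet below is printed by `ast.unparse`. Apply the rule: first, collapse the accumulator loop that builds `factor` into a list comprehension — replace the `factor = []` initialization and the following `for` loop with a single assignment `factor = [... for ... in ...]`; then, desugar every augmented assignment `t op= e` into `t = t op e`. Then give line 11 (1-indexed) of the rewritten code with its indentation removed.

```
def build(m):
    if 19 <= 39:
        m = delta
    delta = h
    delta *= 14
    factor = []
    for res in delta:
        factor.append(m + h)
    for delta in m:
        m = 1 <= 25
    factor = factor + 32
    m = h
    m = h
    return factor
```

Transformed code:
def build(m):
    if 19 <= 39:
        m = delta
    delta = h
    delta = delta * 14
    factor = [m + h for res in delta]
    for delta in m:
        m = 1 <= 25
    factor = factor + 32
    m = h
    m = h
    return factor

m = h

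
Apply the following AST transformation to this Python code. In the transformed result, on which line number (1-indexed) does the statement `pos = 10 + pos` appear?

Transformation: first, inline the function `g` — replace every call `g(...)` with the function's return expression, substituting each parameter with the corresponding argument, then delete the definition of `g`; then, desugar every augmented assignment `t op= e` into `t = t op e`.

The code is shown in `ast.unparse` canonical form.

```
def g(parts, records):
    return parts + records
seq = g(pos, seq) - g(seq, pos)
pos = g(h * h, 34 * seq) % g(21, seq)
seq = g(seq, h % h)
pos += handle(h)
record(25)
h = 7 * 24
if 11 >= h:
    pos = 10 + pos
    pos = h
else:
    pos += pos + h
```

Transformed code:
seq = pos + seq - (seq + pos)
pos = (h * h + 34 * seq) % (21 + seq)
seq = seq + h % h
pos = pos + handle(h)
record(25)
h = 7 * 24
if 11 >= h:
    pos = 10 + pos
    pos = h
else:
    pos = pos + (pos + h)

8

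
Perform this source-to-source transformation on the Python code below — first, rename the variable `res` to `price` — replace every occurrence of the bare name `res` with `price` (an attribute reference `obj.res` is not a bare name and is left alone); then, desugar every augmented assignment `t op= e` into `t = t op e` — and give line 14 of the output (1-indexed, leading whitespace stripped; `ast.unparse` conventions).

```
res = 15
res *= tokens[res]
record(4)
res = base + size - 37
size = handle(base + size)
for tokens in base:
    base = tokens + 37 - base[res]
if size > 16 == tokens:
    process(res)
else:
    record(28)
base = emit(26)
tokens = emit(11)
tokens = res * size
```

tokens = price * size

Transformed code:
price = 15
price = price * tokens[price]
record(4)
price = base + size - 37
size = handle(base + size)
for tokens in base:
    base = tokens + 37 - base[price]
if size > 16 == tokens:
    process(price)
else:
    record(28)
base = emit(26)
tokens = emit(11)
tokens = price * size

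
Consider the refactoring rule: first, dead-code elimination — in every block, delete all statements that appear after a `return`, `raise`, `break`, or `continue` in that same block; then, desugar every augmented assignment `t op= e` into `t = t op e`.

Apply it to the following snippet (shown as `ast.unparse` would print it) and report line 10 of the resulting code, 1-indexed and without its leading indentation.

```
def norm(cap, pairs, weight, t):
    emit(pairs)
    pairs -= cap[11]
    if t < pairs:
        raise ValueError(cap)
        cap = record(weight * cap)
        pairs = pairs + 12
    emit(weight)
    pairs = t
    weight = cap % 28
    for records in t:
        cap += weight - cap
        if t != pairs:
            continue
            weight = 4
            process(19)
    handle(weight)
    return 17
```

cap = cap + (weight - cap)

Transformed code:
def norm(cap, pairs, weight, t):
    emit(pairs)
    pairs = pairs - cap[11]
    if t < pairs:
        raise ValueError(cap)
    emit(weight)
    pairs = t
    weight = cap % 28
    for records in t:
        cap = cap + (weight - cap)
        if t != pairs:
            continue
    handle(weight)
    return 17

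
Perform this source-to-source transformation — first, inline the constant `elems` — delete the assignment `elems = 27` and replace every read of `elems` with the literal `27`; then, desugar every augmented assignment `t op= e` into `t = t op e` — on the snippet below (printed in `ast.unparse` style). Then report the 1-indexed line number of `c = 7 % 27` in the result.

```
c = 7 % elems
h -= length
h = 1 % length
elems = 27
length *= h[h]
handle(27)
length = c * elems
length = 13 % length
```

1

Transformed code:
c = 7 % 27
h = h - length
h = 1 % length
length = length * h[h]
handle(27)
length = c * 27
length = 13 % length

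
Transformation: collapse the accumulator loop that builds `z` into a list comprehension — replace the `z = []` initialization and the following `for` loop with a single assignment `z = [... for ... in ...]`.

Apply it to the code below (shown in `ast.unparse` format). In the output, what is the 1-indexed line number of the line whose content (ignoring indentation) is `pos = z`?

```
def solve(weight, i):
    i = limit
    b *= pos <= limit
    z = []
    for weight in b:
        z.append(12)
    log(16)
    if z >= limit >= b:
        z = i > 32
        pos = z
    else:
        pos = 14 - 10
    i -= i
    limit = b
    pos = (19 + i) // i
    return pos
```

Transformed code:
def solve(weight, i):
    i = limit
    b *= pos <= limit
    z = [12 for weight in b]
    log(16)
    if z >= limit >= b:
        z = i > 32
        pos = z
    else:
        pos = 14 - 10
    i -= i
    limit = b
    pos = (19 + i) // i
    return pos

8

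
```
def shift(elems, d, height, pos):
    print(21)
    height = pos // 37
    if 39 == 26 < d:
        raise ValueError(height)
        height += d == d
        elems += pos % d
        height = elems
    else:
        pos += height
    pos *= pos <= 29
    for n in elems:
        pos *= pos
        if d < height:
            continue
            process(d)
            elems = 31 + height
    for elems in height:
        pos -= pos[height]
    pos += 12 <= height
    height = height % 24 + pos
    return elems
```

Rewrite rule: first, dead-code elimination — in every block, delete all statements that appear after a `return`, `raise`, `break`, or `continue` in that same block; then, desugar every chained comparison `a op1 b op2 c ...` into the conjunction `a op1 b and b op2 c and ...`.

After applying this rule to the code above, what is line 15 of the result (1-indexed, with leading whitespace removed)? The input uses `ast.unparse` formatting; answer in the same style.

pos += 12 <= height

Transformed code:
def shift(elems, d, height, pos):
    print(21)
    height = pos // 37
    if 39 == 26 and 26 < d:
        raise ValueError(height)
    else:
        pos += height
    pos *= pos <= 29
    for n in elems:
        pos *= pos
        if d < height:
            continue
    for elems in height:
        pos -= pos[height]
    pos += 12 <= height
    height = height % 24 + pos
    return elems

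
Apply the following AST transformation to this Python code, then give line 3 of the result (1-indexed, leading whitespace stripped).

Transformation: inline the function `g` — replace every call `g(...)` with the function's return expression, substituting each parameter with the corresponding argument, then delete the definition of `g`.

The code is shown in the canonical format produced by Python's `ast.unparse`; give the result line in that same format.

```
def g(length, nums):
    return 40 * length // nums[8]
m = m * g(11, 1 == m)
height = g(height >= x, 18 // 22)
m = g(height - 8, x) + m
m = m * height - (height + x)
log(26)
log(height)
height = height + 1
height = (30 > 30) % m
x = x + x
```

Transformed code:
m = m * (40 * 11 // (1 == m)[8])
height = 40 * (height >= x) // (18 // 22)[8]
m = 40 * (height - 8) // x[8] + m
m = m * height - (height + x)
log(26)
log(height)
height = height + 1
height = (30 > 30) % m
x = x + x

m = 40 * (height - 8) // x[8] + m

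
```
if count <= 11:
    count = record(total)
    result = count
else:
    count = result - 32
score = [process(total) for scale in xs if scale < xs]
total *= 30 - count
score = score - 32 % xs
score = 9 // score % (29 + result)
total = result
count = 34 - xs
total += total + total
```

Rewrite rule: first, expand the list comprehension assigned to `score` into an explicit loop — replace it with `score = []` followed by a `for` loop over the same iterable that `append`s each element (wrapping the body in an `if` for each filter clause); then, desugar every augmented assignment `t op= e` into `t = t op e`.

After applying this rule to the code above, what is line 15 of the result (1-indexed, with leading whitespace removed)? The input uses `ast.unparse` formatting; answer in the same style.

total = total + (total + total)

Transformed code:
if count <= 11:
    count = record(total)
    result = count
else:
    count = result - 32
score = []
for scale in xs:
    if scale < xs:
        score.append(process(total))
total = total * (30 - count)
score = score - 32 % xs
score = 9 // score % (29 + result)
total = result
count = 34 - xs
total = total + (total + total)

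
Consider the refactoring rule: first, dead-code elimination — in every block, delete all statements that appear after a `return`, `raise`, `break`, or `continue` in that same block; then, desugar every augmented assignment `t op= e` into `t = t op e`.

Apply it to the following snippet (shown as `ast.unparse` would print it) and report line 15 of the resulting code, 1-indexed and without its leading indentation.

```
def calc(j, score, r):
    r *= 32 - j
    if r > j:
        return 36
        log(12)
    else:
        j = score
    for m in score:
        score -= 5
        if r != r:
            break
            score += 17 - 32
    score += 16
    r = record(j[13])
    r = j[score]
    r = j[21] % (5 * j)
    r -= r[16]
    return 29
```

r = r - r[16]

Transformed code:
def calc(j, score, r):
    r = r * (32 - j)
    if r > j:
        return 36
    else:
        j = score
    for m in score:
        score = score - 5
        if r != r:
            break
    score = score + 16
    r = record(j[13])
    r = j[score]
    r = j[21] % (5 * j)
    r = r - r[16]
    return 29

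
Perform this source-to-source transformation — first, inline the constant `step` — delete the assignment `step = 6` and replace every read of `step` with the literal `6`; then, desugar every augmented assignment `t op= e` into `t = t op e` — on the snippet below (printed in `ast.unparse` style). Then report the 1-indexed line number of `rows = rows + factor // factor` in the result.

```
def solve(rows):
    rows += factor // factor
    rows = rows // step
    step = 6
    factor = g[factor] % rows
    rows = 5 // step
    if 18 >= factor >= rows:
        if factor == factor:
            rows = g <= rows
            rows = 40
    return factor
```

2

Transformed code:
def solve(rows):
    rows = rows + factor // factor
    rows = rows // 6
    factor = g[factor] % rows
    rows = 5 // 6
    if 18 >= factor >= rows:
        if factor == factor:
            rows = g <= rows
            rows = 40
    return factor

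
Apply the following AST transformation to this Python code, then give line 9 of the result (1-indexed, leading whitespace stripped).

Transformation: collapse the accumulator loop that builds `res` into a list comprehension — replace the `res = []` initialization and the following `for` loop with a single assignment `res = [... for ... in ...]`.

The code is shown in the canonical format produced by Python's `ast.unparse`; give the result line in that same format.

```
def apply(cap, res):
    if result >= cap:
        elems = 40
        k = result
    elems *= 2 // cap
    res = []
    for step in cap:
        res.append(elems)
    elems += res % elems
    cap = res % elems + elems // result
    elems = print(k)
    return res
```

Transformed code:
def apply(cap, res):
    if result >= cap:
        elems = 40
        k = result
    elems *= 2 // cap
    res = [elems for step in cap]
    elems += res % elems
    cap = res % elems + elems // result
    elems = print(k)
    return res

elems = print(k)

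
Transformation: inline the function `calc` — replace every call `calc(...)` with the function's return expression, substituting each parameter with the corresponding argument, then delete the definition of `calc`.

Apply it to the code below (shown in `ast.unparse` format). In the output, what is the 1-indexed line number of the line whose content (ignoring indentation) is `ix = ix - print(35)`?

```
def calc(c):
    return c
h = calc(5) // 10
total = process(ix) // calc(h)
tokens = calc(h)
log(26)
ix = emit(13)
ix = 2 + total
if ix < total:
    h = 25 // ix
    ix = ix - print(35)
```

9

Transformed code:
h = 5 // 10
total = process(ix) // h
tokens = h
log(26)
ix = emit(13)
ix = 2 + total
if ix < total:
    h = 25 // ix
    ix = ix - print(35)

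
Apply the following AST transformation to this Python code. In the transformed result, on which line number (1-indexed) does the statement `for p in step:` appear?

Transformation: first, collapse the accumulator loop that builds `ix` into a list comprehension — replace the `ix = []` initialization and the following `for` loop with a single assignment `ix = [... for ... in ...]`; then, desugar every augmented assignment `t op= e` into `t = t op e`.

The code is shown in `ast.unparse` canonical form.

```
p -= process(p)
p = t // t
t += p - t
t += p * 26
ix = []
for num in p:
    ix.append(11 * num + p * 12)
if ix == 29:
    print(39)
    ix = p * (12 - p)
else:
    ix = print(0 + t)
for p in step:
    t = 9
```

Transformed code:
p = p - process(p)
p = t // t
t = t + (p - t)
t = t + p * 26
ix = [11 * num + p * 12 for num in p]
if ix == 29:
    print(39)
    ix = p * (12 - p)
else:
    ix = print(0 + t)
for p in step:
    t = 9

11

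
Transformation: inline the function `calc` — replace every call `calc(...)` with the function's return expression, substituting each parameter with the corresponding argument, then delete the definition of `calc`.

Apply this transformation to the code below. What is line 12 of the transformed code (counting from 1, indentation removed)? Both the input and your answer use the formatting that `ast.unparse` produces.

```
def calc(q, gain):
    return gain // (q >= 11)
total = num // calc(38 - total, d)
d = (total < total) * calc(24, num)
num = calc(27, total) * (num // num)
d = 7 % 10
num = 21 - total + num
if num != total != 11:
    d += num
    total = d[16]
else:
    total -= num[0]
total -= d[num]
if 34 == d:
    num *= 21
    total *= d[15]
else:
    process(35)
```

if 34 == d:

Transformed code:
total = num // (d // (38 - total >= 11))
d = (total < total) * (num // (24 >= 11))
num = total // (27 >= 11) * (num // num)
d = 7 % 10
num = 21 - total + num
if num != total != 11:
    d += num
    total = d[16]
else:
    total -= num[0]
total -= d[num]
if 34 == d:
    num *= 21
    total *= d[15]
else:
    process(35)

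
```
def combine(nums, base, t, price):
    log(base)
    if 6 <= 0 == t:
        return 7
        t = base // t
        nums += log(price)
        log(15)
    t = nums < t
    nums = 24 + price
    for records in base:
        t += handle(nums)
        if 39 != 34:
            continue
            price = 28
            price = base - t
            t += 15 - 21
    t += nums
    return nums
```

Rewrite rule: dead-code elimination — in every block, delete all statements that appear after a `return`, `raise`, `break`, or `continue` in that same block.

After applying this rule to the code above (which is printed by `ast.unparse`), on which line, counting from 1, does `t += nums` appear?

11

Transformed code:
def combine(nums, base, t, price):
    log(base)
    if 6 <= 0 == t:
        return 7
    t = nums < t
    nums = 24 + price
    for records in base:
        t += handle(nums)
        if 39 != 34:
            continue
    t += nums
    return nums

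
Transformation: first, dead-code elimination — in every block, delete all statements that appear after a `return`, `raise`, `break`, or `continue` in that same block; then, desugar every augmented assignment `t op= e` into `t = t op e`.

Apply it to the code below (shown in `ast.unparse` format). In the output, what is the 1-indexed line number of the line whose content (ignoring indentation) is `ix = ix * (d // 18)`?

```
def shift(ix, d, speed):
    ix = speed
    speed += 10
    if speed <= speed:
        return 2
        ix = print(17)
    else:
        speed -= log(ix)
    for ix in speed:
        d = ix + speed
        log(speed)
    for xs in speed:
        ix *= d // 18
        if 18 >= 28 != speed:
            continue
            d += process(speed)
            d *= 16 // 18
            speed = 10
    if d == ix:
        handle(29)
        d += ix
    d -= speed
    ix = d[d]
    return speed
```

Transformed code:
def shift(ix, d, speed):
    ix = speed
    speed = speed + 10
    if speed <= speed:
        return 2
    else:
        speed = speed - log(ix)
    for ix in speed:
        d = ix + speed
        log(speed)
    for xs in speed:
        ix = ix * (d // 18)
        if 18 >= 28 != speed:
            continue
    if d == ix:
        handle(29)
        d = d + ix
    d = d - speed
    ix = d[d]
    return speed

12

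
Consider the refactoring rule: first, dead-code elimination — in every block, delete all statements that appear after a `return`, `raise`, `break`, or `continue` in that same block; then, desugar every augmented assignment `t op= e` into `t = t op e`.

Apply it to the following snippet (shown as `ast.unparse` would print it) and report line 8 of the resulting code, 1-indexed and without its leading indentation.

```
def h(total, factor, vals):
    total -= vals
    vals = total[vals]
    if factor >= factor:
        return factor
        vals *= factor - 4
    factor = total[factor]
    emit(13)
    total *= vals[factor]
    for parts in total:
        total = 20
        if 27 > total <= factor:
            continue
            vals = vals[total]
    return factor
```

total = total * vals[factor]

Transformed code:
def h(total, factor, vals):
    total = total - vals
    vals = total[vals]
    if factor >= factor:
        return factor
    factor = total[factor]
    emit(13)
    total = total * vals[factor]
    for parts in total:
        total = 20
        if 27 > total <= factor:
            continue
    return factor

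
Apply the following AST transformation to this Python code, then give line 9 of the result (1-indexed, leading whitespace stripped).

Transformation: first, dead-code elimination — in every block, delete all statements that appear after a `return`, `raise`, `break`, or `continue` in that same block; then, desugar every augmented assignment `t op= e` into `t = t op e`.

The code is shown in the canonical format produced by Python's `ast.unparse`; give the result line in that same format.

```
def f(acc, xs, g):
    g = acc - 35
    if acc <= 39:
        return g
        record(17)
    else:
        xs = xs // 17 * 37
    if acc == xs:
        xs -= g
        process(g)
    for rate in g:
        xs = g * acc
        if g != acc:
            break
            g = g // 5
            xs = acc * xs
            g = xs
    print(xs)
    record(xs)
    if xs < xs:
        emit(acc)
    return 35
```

process(g)

Transformed code:
def f(acc, xs, g):
    g = acc - 35
    if acc <= 39:
        return g
    else:
        xs = xs // 17 * 37
    if acc == xs:
        xs = xs - g
        process(g)
    for rate in g:
        xs = g * acc
        if g != acc:
            break
    print(xs)
    record(xs)
    if xs < xs:
        emit(acc)
    return 35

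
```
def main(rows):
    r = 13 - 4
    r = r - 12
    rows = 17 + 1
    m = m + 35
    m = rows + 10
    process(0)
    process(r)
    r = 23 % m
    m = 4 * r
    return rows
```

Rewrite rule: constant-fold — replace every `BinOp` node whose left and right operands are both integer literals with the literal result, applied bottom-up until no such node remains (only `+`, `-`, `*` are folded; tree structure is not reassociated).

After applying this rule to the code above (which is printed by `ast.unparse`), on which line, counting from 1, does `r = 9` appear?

2

Transformed code:
def main(rows):
    r = 9
    r = r - 12
    rows = 18
    m = m + 35
    m = rows + 10
    process(0)
    process(r)
    r = 23 % m
    m = 4 * r
    return rows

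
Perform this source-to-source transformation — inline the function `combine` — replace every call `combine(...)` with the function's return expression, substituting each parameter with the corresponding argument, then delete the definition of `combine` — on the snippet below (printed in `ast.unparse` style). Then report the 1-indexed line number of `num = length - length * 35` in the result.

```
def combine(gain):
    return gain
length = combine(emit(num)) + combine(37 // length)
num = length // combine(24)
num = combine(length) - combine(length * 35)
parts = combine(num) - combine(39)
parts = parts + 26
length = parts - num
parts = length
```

Transformed code:
length = emit(num) + 37 // length
num = length // 24
num = length - length * 35
parts = num - 39
parts = parts + 26
length = parts - num
parts = length

3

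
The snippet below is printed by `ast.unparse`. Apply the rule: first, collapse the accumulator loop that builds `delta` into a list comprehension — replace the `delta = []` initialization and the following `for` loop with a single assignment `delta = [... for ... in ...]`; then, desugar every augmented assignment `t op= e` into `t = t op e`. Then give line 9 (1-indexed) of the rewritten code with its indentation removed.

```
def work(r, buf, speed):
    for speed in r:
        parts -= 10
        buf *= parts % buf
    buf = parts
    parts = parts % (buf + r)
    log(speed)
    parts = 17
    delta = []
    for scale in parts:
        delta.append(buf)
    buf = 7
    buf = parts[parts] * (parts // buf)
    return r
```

delta = [buf for scale in parts]

Transformed code:
def work(r, buf, speed):
    for speed in r:
        parts = parts - 10
        buf = buf * (parts % buf)
    buf = parts
    parts = parts % (buf + r)
    log(speed)
    parts = 17
    delta = [buf for scale in parts]
    buf = 7
    buf = parts[parts] * (parts // buf)
    return r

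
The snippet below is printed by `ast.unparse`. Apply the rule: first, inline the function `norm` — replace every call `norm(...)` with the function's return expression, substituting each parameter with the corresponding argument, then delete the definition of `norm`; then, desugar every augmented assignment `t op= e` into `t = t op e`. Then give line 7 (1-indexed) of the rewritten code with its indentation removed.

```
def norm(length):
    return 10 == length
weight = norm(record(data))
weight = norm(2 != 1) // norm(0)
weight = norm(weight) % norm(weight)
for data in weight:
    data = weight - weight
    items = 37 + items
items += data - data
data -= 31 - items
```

Transformed code:
weight = 10 == record(data)
weight = (10 == (2 != 1)) // (10 == 0)
weight = (10 == weight) % (10 == weight)
for data in weight:
    data = weight - weight
    items = 37 + items
items = items + (data - data)
data = data - (31 - items)

items = items + (data - data)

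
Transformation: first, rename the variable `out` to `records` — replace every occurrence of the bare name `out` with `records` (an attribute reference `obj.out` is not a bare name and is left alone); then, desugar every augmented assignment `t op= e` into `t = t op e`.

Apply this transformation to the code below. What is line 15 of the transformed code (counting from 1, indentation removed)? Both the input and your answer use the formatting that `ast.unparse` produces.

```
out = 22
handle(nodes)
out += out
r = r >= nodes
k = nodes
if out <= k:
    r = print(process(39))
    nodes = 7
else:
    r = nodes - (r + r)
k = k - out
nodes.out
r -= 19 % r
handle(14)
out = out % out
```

records = records % records

Transformed code:
records = 22
handle(nodes)
records = records + records
r = r >= nodes
k = nodes
if records <= k:
    r = print(process(39))
    nodes = 7
else:
    r = nodes - (r + r)
k = k - records
nodes.out
r = r - 19 % r
handle(14)
records = records % records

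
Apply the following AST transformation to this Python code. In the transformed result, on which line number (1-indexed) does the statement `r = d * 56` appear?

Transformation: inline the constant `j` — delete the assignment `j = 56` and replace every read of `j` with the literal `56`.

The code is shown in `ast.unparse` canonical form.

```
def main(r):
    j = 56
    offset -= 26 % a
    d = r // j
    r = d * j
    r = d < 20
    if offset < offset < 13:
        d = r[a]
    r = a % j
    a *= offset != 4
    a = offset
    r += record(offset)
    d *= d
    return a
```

Transformed code:
def main(r):
    offset -= 26 % a
    d = r // 56
    r = d * 56
    r = d < 20
    if offset < offset < 13:
        d = r[a]
    r = a % 56
    a *= offset != 4
    a = offset
    r += record(offset)
    d *= d
    return a

4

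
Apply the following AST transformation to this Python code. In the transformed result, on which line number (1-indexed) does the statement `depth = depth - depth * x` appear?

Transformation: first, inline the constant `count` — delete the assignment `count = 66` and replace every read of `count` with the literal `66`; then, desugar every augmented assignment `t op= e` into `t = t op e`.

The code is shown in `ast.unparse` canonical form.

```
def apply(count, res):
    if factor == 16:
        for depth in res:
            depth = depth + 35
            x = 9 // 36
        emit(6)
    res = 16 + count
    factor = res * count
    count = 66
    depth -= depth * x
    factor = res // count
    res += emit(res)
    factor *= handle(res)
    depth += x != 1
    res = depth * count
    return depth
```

9

Transformed code:
def apply(count, res):
    if factor == 16:
        for depth in res:
            depth = depth + 35
            x = 9 // 36
        emit(6)
    res = 16 + 66
    factor = res * 66
    depth = depth - depth * x
    factor = res // 66
    res = res + emit(res)
    factor = factor * handle(res)
    depth = depth + (x != 1)
    res = depth * 66
    return depth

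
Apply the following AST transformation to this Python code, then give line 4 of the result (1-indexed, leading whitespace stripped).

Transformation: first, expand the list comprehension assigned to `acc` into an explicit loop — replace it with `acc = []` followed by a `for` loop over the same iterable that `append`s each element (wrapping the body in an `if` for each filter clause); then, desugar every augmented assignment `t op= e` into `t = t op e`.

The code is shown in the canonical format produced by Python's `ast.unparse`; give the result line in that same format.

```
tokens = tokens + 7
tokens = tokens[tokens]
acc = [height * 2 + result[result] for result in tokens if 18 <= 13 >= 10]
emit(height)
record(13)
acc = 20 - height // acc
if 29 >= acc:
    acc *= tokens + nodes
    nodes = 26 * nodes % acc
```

for result in tokens:

Transformed code:
tokens = tokens + 7
tokens = tokens[tokens]
acc = []
for result in tokens:
    if 18 <= 13 >= 10:
        acc.append(height * 2 + result[result])
emit(height)
record(13)
acc = 20 - height // acc
if 29 >= acc:
    acc = acc * (tokens + nodes)
    nodes = 26 * nodes % acc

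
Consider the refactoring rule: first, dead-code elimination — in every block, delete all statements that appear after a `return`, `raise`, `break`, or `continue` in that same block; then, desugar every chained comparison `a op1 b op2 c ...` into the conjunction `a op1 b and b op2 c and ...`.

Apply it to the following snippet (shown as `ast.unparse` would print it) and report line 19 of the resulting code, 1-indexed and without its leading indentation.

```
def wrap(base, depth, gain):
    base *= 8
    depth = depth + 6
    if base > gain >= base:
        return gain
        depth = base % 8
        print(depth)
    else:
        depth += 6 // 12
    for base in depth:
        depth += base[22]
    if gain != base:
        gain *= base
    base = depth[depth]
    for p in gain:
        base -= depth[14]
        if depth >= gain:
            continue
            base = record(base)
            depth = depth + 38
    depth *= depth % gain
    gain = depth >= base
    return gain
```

return gain

Transformed code:
def wrap(base, depth, gain):
    base *= 8
    depth = depth + 6
    if base > gain and gain >= base:
        return gain
    else:
        depth += 6 // 12
    for base in depth:
        depth += base[22]
    if gain != base:
        gain *= base
    base = depth[depth]
    for p in gain:
        base -= depth[14]
        if depth >= gain:
            continue
    depth *= depth % gain
    gain = depth >= base
    return gain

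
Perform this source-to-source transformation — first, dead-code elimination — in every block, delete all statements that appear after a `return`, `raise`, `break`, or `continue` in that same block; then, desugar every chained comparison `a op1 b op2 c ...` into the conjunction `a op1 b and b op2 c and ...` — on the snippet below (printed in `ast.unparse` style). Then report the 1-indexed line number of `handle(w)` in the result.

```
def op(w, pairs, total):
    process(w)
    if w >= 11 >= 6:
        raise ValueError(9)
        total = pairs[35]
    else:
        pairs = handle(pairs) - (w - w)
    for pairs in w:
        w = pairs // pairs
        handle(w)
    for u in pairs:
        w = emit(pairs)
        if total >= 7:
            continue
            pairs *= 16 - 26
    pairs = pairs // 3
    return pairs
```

9

Transformed code:
def op(w, pairs, total):
    process(w)
    if w >= 11 and 11 >= 6:
        raise ValueError(9)
    else:
        pairs = handle(pairs) - (w - w)
    for pairs in w:
        w = pairs // pairs
        handle(w)
    for u in pairs:
        w = emit(pairs)
        if total >= 7:
            continue
    pairs = pairs // 3
    return pairs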